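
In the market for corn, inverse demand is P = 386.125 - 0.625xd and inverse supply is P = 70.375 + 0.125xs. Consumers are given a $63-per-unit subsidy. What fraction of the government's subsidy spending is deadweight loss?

DWL / government spending = 42/505

Pre-subsidy: 386.125 - 0.625x = 70.375 + 0.125x gives x* = 421 and P* = 123.
With the rebate, buyers effectively pay Pb = Ps − 63, where Ps is the price sellers receive.
On the curves, Pb = 386.125 - 0.625x and Ps = 70.375 + 0.125x; the wedge Ps − Pb = 63 gives 70.375 + 0.125x − (386.125 - 0.625x) = 63, so x' = 505.
Then Pb = 386.125 − 0.625·505 = 70.5 and Ps = 70.375 + 0.125·505 = 133.5.
ΔCS = ½(421 + 505)(123 − 70.5) = 24307.5; ΔPS = ½(421 + 505)(133.5 − 123) = 4861.5.
Government spending = 63 × 505 = 31815.
DWL = ½ × 63 × (505 − 421) = 2646; fraction = 2646 / 31815 = 42/505.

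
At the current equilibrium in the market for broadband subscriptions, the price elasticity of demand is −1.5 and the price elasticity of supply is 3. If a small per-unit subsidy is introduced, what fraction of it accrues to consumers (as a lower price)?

For a small subsidy around the equilibrium, the benefit split depends on the relative slopes, which at a point are proportional to the elasticities.
Buyer share = εs/(εs + |εd|) = 3/(3 + 1.5) = 2/3; seller share = |εd|/(εs + |εd|) = 1/3.

Consumer share = 2/3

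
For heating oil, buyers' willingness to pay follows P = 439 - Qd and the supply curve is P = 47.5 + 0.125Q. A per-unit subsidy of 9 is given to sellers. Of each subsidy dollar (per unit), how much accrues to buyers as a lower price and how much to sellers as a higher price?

Buyers gain 8 per unit; sellers gain 1 per unit

Pre-subsidy: 439 - Q = 47.5 + 0.125Q gives Q* = 348 and P* = 91.
With the subsidy, sellers receive Ps = Pb + 9 for each unit, where Pb is the price buyers pay.
On the curves, Pb = 439 - Q and Ps = 47.5 + 0.125Q; the wedge Ps − Pb = 9 gives 47.5 + 0.125Q − (439 - Q) = 9, so Q' = 356.
Then Pb = 439 − 1·356 = 83 and Ps = 47.5 + 0.125·356 = 92.
Buyers' price falls by P* − Pb = 91 − 83 = 8; sellers' price rises by Ps − P* = 92 − 91 = 1.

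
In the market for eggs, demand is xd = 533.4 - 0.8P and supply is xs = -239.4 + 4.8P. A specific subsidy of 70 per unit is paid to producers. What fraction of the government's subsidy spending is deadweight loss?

Pre-subsidy: 533.4 - 0.8P = -239.4 + 4.8P gives P* = 138, x* = 423.
With the subsidy, sellers receive Ps = Pb + 70 for each unit, where Pb is the price buyers pay.
Supply in terms of Pb becomes xs = -239.4 + 4.8(Pb + 70) = 96.6 + 4.8Pb. Setting this equal to demand: 533.4 - 0.8Pb = 96.6 + 4.8Pb, so Pb = 78.
Sellers receive Ps = 78 + 70 = 148; x' = 533.4 − 0.8·78 = 471.
ΔCS = ½(423 + 471)(138 − 78) = 26820; ΔPS = ½(423 + 471)(148 − 138) = 4470.
Government spending = 70 × 471 = 32970.
DWL = ½ × 70 × (471 − 423) = 1680; fraction = 1680 / 32970 = 8/157.

DWL / government spending = 8/157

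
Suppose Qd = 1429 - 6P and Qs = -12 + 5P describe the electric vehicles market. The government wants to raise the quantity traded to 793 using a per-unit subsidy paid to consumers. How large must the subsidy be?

At Q = 793, invert demand for the buyer price: Pb = (1429 − 793)/6 = 106; invert supply for the seller price: Ps = (793 − (-12))/5 = 161.
The subsidy must fill the gap: s = Ps − Pb = 161 − 106 = 55.

Required subsidy s = 55 per unit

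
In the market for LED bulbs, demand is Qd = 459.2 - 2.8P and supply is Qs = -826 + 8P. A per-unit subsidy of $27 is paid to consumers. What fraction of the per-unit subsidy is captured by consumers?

Consumer share = 20/27

Pre-subsidy: 459.2 - 2.8P = -826 + 8P gives P* = 119, Q* = 126.
With the rebate, buyers effectively pay Pb = Ps − 27, where Ps is the price sellers receive.
Demand in terms of Ps becomes Qd = 459.2 − 2.8(Ps − 27) = 534.8 - 2.8Ps. Setting this equal to supply: 534.8 - 2.8Ps = -826 + 8Ps, so Ps = 126.
Buyers pay Pb = 126 − 27 = 99; Q' = -826 + 8·126 = 182.
Buyers' price falls by P* − Pb = 119 − 99 = 20; sellers' price rises by Ps − P* = 126 − 119 = 7.
So consumers capture 20/27 = 20/27 of each unit of subsidy.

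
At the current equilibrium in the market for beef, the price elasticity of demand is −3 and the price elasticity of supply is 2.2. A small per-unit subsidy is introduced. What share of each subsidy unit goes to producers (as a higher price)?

For a small subsidy around the equilibrium, the benefit split depends on the relative slopes, which at a point are proportional to the elasticities.
Buyer share = εs/(εs + |εd|) = 2.2/(2.2 + 3) = 11/26; seller share = |εd|/(εs + |εd|) = 15/26.
So producers capture 15/26 of the subsidy.

Producer share = 15/26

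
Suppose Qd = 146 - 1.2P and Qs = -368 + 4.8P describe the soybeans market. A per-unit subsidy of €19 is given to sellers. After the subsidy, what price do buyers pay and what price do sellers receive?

Buyers pay 1057/15; sellers receive 1342/15

Pre-subsidy: 146 - 1.2P = -368 + 4.8P gives P* = 257/3, Q* = 43.2.
With the subsidy, sellers receive Ps = Pb + 19 for each unit, where Pb is the price buyers pay.
Supply in terms of Pb becomes Qs = -368 + 4.8(Pb + 19) = -276.8 + 4.8Pb. Setting this equal to demand: 146 - 1.2Pb = -276.8 + 4.8Pb, so Pb = 1057/15.
Sellers receive Ps = 1057/15 + 19 = 1342/15; Q' = 146 − 1.2·(1057/15) = 61.44.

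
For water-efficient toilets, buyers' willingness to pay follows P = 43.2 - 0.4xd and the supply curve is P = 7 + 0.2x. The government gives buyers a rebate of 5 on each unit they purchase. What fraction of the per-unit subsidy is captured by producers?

Producer share = 1/3

Pre-subsidy: 43.2 - 0.4x = 7 + 0.2x gives x* = 181/3 and P* = 286/15.
With the rebate, buyers effectively pay Pb = Ps − 5, where Ps is the price sellers receive.
On the curves, Pb = 43.2 - 0.4x and Ps = 7 + 0.2x; the wedge Ps − Pb = 5 gives 7 + 0.2x − (43.2 - 0.4x) = 5, so x' = 206/3.
Then Pb = 43.2 − 0.4·(206/3) = 236/15 and Ps = 7 + 0.2·(206/3) = 311/15.
Buyers' price falls by P* − Pb = 286/15 − 236/15 = 10/3; sellers' price rises by Ps − P* = 311/15 − 286/15 = 5/3.
So producers capture (5/3)/5 = 1/3 of each unit of subsidy.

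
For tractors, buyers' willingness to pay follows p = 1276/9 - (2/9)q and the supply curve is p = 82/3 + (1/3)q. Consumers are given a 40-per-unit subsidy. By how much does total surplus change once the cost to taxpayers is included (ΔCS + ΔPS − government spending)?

Pre-subsidy: 1276/9 - (2/9)q = 82/3 + (1/3)q gives q* = 206 and p* = 96.
With the rebate, buyers effectively pay pb = ps − 40, where ps is the price sellers receive.
On the curves, pb = 1276/9 - (2/9)q and ps = 82/3 + (1/3)q; the wedge ps − pb = 40 gives 82/3 + (1/3)q − (1276/9 - (2/9)q) = 40, so q' = 278.
Then pb = 1276/9 − (2/9)·278 = 80 and ps = 82/3 + (1/3)·278 = 120.
ΔCS = ½(206 + 278)(96 − 80) = 3872; ΔPS = ½(206 + 278)(120 − 96) = 5808.
Government spending = 40 × 278 = 11120.
Net change = 3872 + 5808 − 11120 = -1440. The loss equals the DWL triangle ½·40·72.

Net change in total surplus = -1440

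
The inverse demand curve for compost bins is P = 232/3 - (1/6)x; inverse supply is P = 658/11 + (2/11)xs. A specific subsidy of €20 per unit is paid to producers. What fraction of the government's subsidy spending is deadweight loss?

DWL / government spending = 165/619

Pre-subsidy: 232/3 - (1/6)x = 658/11 + (2/11)x gives x* = 1156/23 and P* = 1586/23.
With the subsidy, sellers receive Ps = Pb + 20 for each unit, where Pb is the price buyers pay.
On the curves, Pb = 232/3 - (1/6)x and Ps = 658/11 + (2/11)x; the wedge Ps − Pb = 20 gives 658/11 + (2/11)x − (232/3 - (1/6)x) = 20, so x' = 2476/23.
Then Pb = 232/3 − (1/6)·(2476/23) = 1366/23 and Ps = 658/11 + (2/11)·(2476/23) = 1826/23.
ΔCS = ½(1156/23 + 2476/23)(1586/23 − 1366/23) = 399520/529; ΔPS = ½(1156/23 + 2476/23)(1826/23 − 1586/23) = 435840/529.
Government spending = 20 × 2476/23 = 49520/23.
DWL = ½ × 20 × (2476/23 − 1156/23) = 13200/23; fraction = (13200/23) / (49520/23) = 165/619.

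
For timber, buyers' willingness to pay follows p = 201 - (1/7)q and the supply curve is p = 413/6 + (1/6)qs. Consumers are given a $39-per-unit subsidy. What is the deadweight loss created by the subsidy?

Pre-subsidy: 201 - (1/7)q = 413/6 + (1/6)q gives q* = 427 and p* = 140.
With the rebate, buyers effectively pay pb = ps − 39, where ps is the price sellers receive.
On the curves, pb = 201 - (1/7)q and ps = 413/6 + (1/6)q; the wedge ps − pb = 39 gives 413/6 + (1/6)q − (201 - (1/7)q) = 39, so q' = 553.
Then pb = 201 − (1/7)·553 = 122 and ps = 413/6 + (1/6)·553 = 161.
The subsidy expands output by 553 − 427 = 126 past the efficient level; on those units the gap between marginal cost and willingness to pay runs from 0 up to 39.
DWL = ½ × 39 × 126 = 2457.

Deadweight loss = $2457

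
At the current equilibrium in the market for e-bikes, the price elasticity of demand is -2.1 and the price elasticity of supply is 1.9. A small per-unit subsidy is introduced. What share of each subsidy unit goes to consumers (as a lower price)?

For a small subsidy around the equilibrium, the benefit split depends on the relative slopes, which at a point are proportional to the elasticities.
Buyer share = εs/(εs + |εd|) = 1.9/(1.9 + 2.1) = 0.475; seller share = |εd|/(εs + |εd|) = 0.525.

Consumer share = 0.475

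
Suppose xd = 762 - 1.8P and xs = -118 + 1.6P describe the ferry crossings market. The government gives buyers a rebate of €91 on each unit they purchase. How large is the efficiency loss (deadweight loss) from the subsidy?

Pre-subsidy: 762 - 1.8P = -118 + 1.6P gives P* = 4400/17, x* = 5034/17.
With the rebate, buyers effectively pay Pb = Ps − 91, where Ps is the price sellers receive.
Demand in terms of Ps becomes xd = 762 − 1.8(Ps − 91) = 925.8 - 1.8Ps. Setting this equal to supply: 925.8 - 1.8Ps = -118 + 1.6Ps, so Ps = 307.
Buyers pay Pb = 307 − 91 = 216; x' = -118 + 1.6·307 = 373.2.
The subsidy expands output by 373.2 − 5034/17 = 6552/85 past the efficient level; on those units the gap between marginal cost and willingness to pay runs from 0 up to 91.
DWL = ½ × 91 × 6552/85 = 298116/85.

Deadweight loss = 298116/85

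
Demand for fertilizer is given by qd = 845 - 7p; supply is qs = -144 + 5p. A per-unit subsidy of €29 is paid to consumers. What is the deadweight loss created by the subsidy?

Deadweight loss = 29435/24

Pre-subsidy: 845 - 7p = -144 + 5p gives p* = 989/12, q* = 3217/12.
With the rebate, buyers effectively pay pb = ps − 29, where ps is the price sellers receive.
Demand in terms of ps becomes qd = 845 − 7(ps − 29) = 1048 - 7ps. Setting this equal to supply: 1048 - 7ps = -144 + 5ps, so ps = 298/3.
Buyers pay pb = 298/3 − 29 = 211/3; q' = -144 + 5·(298/3) = 1058/3.
The subsidy expands output by 1058/3 − 3217/12 = 1015/12 past the efficient level; on those units the gap between marginal cost and willingness to pay runs from 0 up to 29.
DWL = ½ × 29 × 1015/12 = 29435/24.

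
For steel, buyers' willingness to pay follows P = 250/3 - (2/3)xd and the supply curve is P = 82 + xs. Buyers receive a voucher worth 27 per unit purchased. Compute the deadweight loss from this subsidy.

Pre-subsidy: 250/3 - (2/3)x = 82 + x gives x* = 0.8 and P* = 82.8.
With the rebate, buyers effectively pay Pb = Ps − 27, where Ps is the price sellers receive.
On the curves, Pb = 250/3 - (2/3)x and Ps = 82 + x; the wedge Ps − Pb = 27 gives 82 + x − (250/3 - (2/3)x) = 27, so x' = 17.
Then Pb = 250/3 − (2/3)·17 = 72 and Ps = 82 + 1·17 = 99.
The subsidy expands output by 17 − 0.8 = 16.2 past the efficient level; on those units the gap between marginal cost and willingness to pay runs from 0 up to 27.
DWL = ½ × 27 × 16.2 = 218.7.

Deadweight loss = 218.7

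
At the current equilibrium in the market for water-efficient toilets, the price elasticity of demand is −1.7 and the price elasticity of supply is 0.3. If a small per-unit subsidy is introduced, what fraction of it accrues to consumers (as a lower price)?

For a small subsidy around the equilibrium, the benefit split depends on the relative slopes, which at a point are proportional to the elasticities.
Buyer share = εs/(εs + |εd|) = 0.3/(0.3 + 1.7) = 0.15; seller share = |εd|/(εs + |εd|) = 0.85.

Consumer share = 0.15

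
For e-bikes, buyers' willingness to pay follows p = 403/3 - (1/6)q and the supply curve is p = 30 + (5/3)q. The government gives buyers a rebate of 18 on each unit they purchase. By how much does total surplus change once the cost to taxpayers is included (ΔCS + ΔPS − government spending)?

Pre-subsidy: 403/3 - (1/6)q = 30 + (5/3)q gives q* = 626/11 and p* = 4120/33.
With the rebate, buyers effectively pay pb = ps − 18, where ps is the price sellers receive.
On the curves, pb = 403/3 - (1/6)q and ps = 30 + (5/3)q; the wedge ps − pb = 18 gives 30 + (5/3)q − (403/3 - (1/6)q) = 18, so q' = 734/11.
Then pb = 403/3 − (1/6)·(734/11) = 4066/33 and ps = 30 + (5/3)·(734/11) = 4660/33.
ΔCS = ½(626/11 + 734/11)(4120/33 − 4066/33) = 12240/121; ΔPS = ½(626/11 + 734/11)(4660/33 − 4120/33) = 122400/121.
Government spending = 18 × 734/11 = 13212/11.
Net change = 12240/121 + 122400/121 − 13212/11 = -972/11. The loss equals the DWL triangle ½·18·108/11.

Net change in total surplus = -972/11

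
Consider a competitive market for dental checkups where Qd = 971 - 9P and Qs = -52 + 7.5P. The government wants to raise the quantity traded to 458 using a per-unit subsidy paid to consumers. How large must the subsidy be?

Required subsidy s = 11 per unit

At Q = 458, invert demand for the buyer price: Pb = (971 − 458)/9 = 57; invert supply for the seller price: Ps = (458 − (-52))/7.5 = 68.
The subsidy must fill the gap: s = Ps − Pb = 68 − 57 = 11.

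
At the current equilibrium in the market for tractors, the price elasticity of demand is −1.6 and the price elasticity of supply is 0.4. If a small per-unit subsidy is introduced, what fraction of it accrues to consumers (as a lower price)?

For a small subsidy around the equilibrium, the benefit split depends on the relative slopes, which at a point are proportional to the elasticities.
Buyer share = εs/(εs + |εd|) = 0.4/(0.4 + 1.6) = 0.2; seller share = |εd|/(εs + |εd|) = 0.8.

Consumer share = 0.2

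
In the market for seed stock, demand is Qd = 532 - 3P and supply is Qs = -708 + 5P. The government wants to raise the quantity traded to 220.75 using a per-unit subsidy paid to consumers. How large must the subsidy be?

At Q = 220.75, invert demand for the buyer price: Pb = (532 − 220.75)/3 = 103.75; invert supply for the seller price: Ps = (220.75 − (-708))/5 = 185.75.
The subsidy must fill the gap: s = Ps − Pb = 185.75 − 103.75 = 82.

Required subsidy s = 82 per unit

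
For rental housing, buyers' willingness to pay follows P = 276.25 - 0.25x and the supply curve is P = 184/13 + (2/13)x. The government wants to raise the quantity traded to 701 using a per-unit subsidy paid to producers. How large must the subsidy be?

Required subsidy s = 21 per unit

At x = 701, from the demand curve buyers pay Pb = 276.25 − 0.25·701 = 101; from the supply curve sellers need Ps = 184/13 + (2/13)·701 = 122.
The subsidy must fill the gap: s = Ps − Pb = 122 − 101 = 21.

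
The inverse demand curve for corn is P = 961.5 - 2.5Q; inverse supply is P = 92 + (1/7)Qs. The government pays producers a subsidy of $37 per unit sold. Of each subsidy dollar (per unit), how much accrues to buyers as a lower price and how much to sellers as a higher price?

Pre-subsidy: 961.5 - 2.5Q = 92 + (1/7)Q gives Q* = 329 and P* = 139.
With the subsidy, sellers receive Ps = Pb + 37 for each unit, where Pb is the price buyers pay.
On the curves, Pb = 961.5 - 2.5Q and Ps = 92 + (1/7)Q; the wedge Ps − Pb = 37 gives 92 + (1/7)Q − (961.5 - 2.5Q) = 37, so Q' = 343.
Then Pb = 961.5 − 2.5·343 = 104 and Ps = 92 + (1/7)·343 = 141.
Buyers' price falls by P* − Pb = 139 − 104 = 35; sellers' price rises by Ps − P* = 141 − 139 = 2.

Buyers gain $35 per unit; sellers gain $2 per unit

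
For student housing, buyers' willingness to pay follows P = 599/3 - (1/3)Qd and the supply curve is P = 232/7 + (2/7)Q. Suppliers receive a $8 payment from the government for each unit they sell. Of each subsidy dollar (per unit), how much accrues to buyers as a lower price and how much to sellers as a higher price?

Buyers gain 56/13 per unit; sellers gain 48/13 per unit

Pre-subsidy: 599/3 - (1/3)Q = 232/7 + (2/7)Q gives Q* = 269 and P* = 110.
With the subsidy, sellers receive Ps = Pb + 8 for each unit, where Pb is the price buyers pay.
On the curves, Pb = 599/3 - (1/3)Q and Ps = 232/7 + (2/7)Q; the wedge Ps − Pb = 8 gives 232/7 + (2/7)Q − (599/3 - (1/3)Q) = 8, so Q' = 3665/13.
Then Pb = 599/3 − (1/3)·(3665/13) = 1374/13 and Ps = 232/7 + (2/7)·(3665/13) = 1478/13.
Buyers' price falls by P* − Pb = 110 − 1374/13 = 56/13; sellers' price rises by Ps − P* = 1478/13 − 110 = 48/13.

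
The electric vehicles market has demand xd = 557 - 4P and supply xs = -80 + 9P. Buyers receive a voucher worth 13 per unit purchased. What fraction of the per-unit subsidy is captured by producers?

Producer share = 4/13

Pre-subsidy: 557 - 4P = -80 + 9P gives P* = 49, x* = 361.
With the rebate, buyers effectively pay Pb = Ps − 13, where Ps is the price sellers receive.
Demand in terms of Ps becomes xd = 557 − 4(Ps − 13) = 609 - 4Ps. Setting this equal to supply: 609 - 4Ps = -80 + 9Ps, so Ps = 53.
Buyers pay Pb = 53 − 13 = 40; x' = -80 + 9·53 = 397.
Buyers' price falls by P* − Pb = 49 − 40 = 9; sellers' price rises by Ps − P* = 53 − 49 = 4.
So producers capture 4/13 = 4/13 of each unit of subsidy.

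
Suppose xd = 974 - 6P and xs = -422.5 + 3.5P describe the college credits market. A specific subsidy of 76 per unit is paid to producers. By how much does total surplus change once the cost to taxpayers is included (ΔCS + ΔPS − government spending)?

Pre-subsidy: 974 - 6P = -422.5 + 3.5P gives P* = 147, x* = 92.
With the subsidy, sellers receive Ps = Pb + 76 for each unit, where Pb is the price buyers pay.
Supply in terms of Pb becomes xs = -422.5 + 3.5(Pb + 76) = -156.5 + 3.5Pb. Setting this equal to demand: 974 - 6Pb = -156.5 + 3.5Pb, so Pb = 119.
Sellers receive Ps = 119 + 76 = 195; x' = 974 − 6·119 = 260.
ΔCS = ½(92 + 260)(147 − 119) = 4928; ΔPS = ½(92 + 260)(195 − 147) = 8448.
Government spending = 76 × 260 = 19760.
Net change = 4928 + 8448 − 19760 = -6384. The loss equals the DWL triangle ½·76·168.

Net change in total surplus = -6384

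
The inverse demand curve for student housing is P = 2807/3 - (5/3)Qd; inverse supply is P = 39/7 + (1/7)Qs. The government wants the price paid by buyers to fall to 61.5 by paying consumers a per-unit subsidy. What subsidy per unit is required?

Required subsidy s = 19 per unit

At a buyer price of 61.5, quantity demanded is 561.4 − 0.6·61.5 = 524.5.
Sellers supply 524.5 only when they receive Ps = 39/7 + (1/7)·524.5 = 80.5.
s = Ps − Pb = 80.5 − 61.5 = 19.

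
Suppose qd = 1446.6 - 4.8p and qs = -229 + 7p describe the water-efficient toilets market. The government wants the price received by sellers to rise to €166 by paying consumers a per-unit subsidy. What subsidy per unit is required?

Required subsidy s = €59 per unit

At a seller price of 166, quantity supplied is -229 + 7·166 = 933.
Buyers absorb 933 only when they pay pb with 1446.6 − 4.8·pb = 933, i.e. pb = 107.
s = ps − pb = 166 − 107 = 59.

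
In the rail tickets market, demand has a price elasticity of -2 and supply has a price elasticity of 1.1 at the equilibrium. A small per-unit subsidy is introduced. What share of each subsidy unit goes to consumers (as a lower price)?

Consumer share = 11/31

For a small subsidy around the equilibrium, the benefit split depends on the relative slopes, which at a point are proportional to the elasticities.
Buyer share = εs/(εs + |εd|) = 1.1/(1.1 + 2) = 11/31; seller share = |εd|/(εs + |εd|) = 20/31.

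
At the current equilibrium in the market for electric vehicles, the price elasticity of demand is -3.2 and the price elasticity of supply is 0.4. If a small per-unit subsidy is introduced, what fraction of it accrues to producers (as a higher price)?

Producer share = 8/9

For a small subsidy around the equilibrium, the benefit split depends on the relative slopes, which at a point are proportional to the elasticities.
Buyer share = εs/(εs + |εd|) = 0.4/(0.4 + 3.2) = 1/9; seller share = |εd|/(εs + |εd|) = 8/9.
So producers capture 8/9 of the subsidy.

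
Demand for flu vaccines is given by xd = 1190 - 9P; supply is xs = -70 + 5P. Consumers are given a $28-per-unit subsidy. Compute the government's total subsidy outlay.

Pre-subsidy: 1190 - 9P = -70 + 5P gives P* = 90, x* = 380.
With the rebate, buyers effectively pay Pb = Ps − 28, where Ps is the price sellers receive.
Demand in terms of Ps becomes xd = 1190 − 9(Ps − 28) = 1442 - 9Ps. Setting this equal to supply: 1442 - 9Ps = -70 + 5Ps, so Ps = 108.
Buyers pay Pb = 108 − 28 = 80; x' = -70 + 5·108 = 470.
Government outlay = subsidy × quantity = 28 × 470 = 13160.

Government cost = $13160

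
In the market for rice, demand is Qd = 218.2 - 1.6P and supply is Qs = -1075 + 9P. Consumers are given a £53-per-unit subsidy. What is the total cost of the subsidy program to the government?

Government cost = £5035

Pre-subsidy: 218.2 - 1.6P = -1075 + 9P gives P* = 122, Q* = 23.
With the rebate, buyers effectively pay Pb = Ps − 53, where Ps is the price sellers receive.
Demand in terms of Ps becomes Qd = 218.2 − 1.6(Ps − 53) = 303 - 1.6Ps. Setting this equal to supply: 303 - 1.6Ps = -1075 + 9Ps, so Ps = 130.
Buyers pay Pb = 130 − 53 = 77; Q' = -1075 + 9·130 = 95.
Government outlay = subsidy × quantity = 53 × 95 = 5035.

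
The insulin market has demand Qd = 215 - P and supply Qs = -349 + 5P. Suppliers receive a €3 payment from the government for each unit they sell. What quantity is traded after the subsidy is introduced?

Pre-subsidy: 215 - P = -349 + 5P gives P* = 94, Q* = 121.
With the subsidy, sellers receive Ps = Pb + 3 for each unit, where Pb is the price buyers pay.
Supply in terms of Pb becomes Qs = -349 + 5(Pb + 3) = -334 + 5Pb. Setting this equal to demand: 215 - Pb = -334 + 5Pb, so Pb = 91.5.
Sellers receive Ps = 91.5 + 3 = 94.5; Q' = 215 − 1·91.5 = 123.5.

Q' = 123.5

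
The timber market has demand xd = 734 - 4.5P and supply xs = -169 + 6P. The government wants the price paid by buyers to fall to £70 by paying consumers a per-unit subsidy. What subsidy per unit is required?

At a buyer price of 70, quantity demanded is 734 − 4.5·70 = 419.
Sellers supply 419 only when they receive Ps with -169 + 6·Ps = 419, i.e. Ps = 98.
s = Ps − Pb = 98 − 70 = 28.

Required subsidy s = £28 per unit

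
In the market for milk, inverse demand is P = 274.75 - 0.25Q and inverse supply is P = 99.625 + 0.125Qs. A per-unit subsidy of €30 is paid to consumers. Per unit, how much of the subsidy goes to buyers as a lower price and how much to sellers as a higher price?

Pre-subsidy: 274.75 - 0.25Q = 99.625 + 0.125Q gives Q* = 467 and P* = 158.
With the rebate, buyers effectively pay Pb = Ps − 30, where Ps is the price sellers receive.
On the curves, Pb = 274.75 - 0.25Q and Ps = 99.625 + 0.125Q; the wedge Ps − Pb = 30 gives 99.625 + 0.125Q − (274.75 - 0.25Q) = 30, so Q' = 547.
Then Pb = 274.75 − 0.25·547 = 138 and Ps = 99.625 + 0.125·547 = 168.
Buyers' price falls by P* − Pb = 158 − 138 = 20; sellers' price rises by Ps − P* = 168 − 158 = 10.

Buyers gain €20 per unit; sellers gain €10 per unit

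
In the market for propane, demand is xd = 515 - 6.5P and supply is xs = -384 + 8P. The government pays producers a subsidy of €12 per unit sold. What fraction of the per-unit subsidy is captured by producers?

Producer share = 13/29

Pre-subsidy: 515 - 6.5P = -384 + 8P gives P* = 62, x* = 112.
With the subsidy, sellers receive Ps = Pb + 12 for each unit, where Pb is the price buyers pay.
Supply in terms of Pb becomes xs = -384 + 8(Pb + 12) = -288 + 8Pb. Setting this equal to demand: 515 - 6.5Pb = -288 + 8Pb, so Pb = 1606/29.
Sellers receive Ps = 1606/29 + 12 = 1954/29; x' = 515 − 6.5·(1606/29) = 4496/29.
Buyers' price falls by P* − Pb = 62 − 1606/29 = 192/29; sellers' price rises by Ps − P* = 1954/29 − 62 = 156/29.
So producers capture (156/29)/12 = 13/29 of each unit of subsidy.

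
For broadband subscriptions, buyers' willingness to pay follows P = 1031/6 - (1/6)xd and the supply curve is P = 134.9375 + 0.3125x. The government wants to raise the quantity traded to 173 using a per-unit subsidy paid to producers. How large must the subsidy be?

Required subsidy s = 46 per unit

At x = 173, from the demand curve buyers pay Pb = 1031/6 − (1/6)·173 = 143; from the supply curve sellers need Ps = 134.9375 + 0.3125·173 = 189.
The subsidy must fill the gap: s = Ps − Pb = 189 − 143 = 46.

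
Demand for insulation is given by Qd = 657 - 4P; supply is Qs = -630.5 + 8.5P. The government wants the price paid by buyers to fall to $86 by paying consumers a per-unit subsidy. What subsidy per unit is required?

Required subsidy s = $25 per unit

At a buyer price of 86, quantity demanded is 657 − 4·86 = 313.
Sellers supply 313 only when they receive Ps with -630.5 + 8.5·Ps = 313, i.e. Ps = 111.
s = Ps − Pb = 111 − 86 = 25.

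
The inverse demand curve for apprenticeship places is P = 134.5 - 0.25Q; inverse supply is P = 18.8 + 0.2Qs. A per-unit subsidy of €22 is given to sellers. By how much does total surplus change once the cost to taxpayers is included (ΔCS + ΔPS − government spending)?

Net change in total surplus = -4840/9

Pre-subsidy: 134.5 - 0.25Q = 18.8 + 0.2Q gives Q* = 2314/9 and P* = 632/9.
With the subsidy, sellers receive Ps = Pb + 22 for each unit, where Pb is the price buyers pay.
On the curves, Pb = 134.5 - 0.25Q and Ps = 18.8 + 0.2Q; the wedge Ps − Pb = 22 gives 18.8 + 0.2Q − (134.5 - 0.25Q) = 22, so Q' = 306.
Then Pb = 134.5 − 0.25·306 = 58 and Ps = 18.8 + 0.2·306 = 80.
ΔCS = ½(2314/9 + 306)(632/9 − 58) = 278740/81; ΔPS = ½(2314/9 + 306)(80 − 632/9) = 222992/81.
Government spending = 22 × 306 = 6732.
Net change = 278740/81 + 222992/81 − 6732 = -4840/9. The loss equals the DWL triangle ½·22·440/9.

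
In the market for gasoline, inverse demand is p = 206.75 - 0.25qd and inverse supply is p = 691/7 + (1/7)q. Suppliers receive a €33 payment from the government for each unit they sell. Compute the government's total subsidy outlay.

Government cost = €11847

Pre-subsidy: 206.75 - 0.25q = 691/7 + (1/7)q gives q* = 275 and p* = 138.
With the subsidy, sellers receive ps = pb + 33 for each unit, where pb is the price buyers pay.
On the curves, pb = 206.75 - 0.25q and ps = 691/7 + (1/7)q; the wedge ps − pb = 33 gives 691/7 + (1/7)q − (206.75 - 0.25q) = 33, so q' = 359.
Then pb = 206.75 − 0.25·359 = 117 and ps = 691/7 + (1/7)·359 = 150.
Government outlay = subsidy × quantity = 33 × 359 = 11847.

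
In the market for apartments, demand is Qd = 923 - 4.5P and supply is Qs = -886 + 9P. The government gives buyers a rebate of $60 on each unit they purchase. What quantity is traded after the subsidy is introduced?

Pre-subsidy: 923 - 4.5P = -886 + 9P gives P* = 134, Q* = 320.
With the rebate, buyers effectively pay Pb = Ps − 60, where Ps is the price sellers receive.
Demand in terms of Ps becomes Qd = 923 − 4.5(Ps − 60) = 1193 - 4.5Ps. Setting this equal to supply: 1193 - 4.5Ps = -886 + 9Ps, so Ps = 154.
Buyers pay Pb = 154 − 60 = 94; Q' = -886 + 9·154 = 500.

Q' = 500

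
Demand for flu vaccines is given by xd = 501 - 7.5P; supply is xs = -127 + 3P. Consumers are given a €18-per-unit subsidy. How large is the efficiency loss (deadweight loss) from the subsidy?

Deadweight loss = 2430/7

Pre-subsidy: 501 - 7.5P = -127 + 3P gives P* = 1256/21, x* = 367/7.
With the rebate, buyers effectively pay Pb = Ps − 18, where Ps is the price sellers receive.
Demand in terms of Ps becomes xd = 501 − 7.5(Ps − 18) = 636 - 7.5Ps. Setting this equal to supply: 636 - 7.5Ps = -127 + 3Ps, so Ps = 218/3.
Buyers pay Pb = 218/3 − 18 = 164/3; x' = -127 + 3·(218/3) = 91.
The subsidy expands output by 91 − 367/7 = 270/7 past the efficient level; on those units the gap between marginal cost and willingness to pay runs from 0 up to 18.
DWL = ½ × 18 × 270/7 = 2430/7.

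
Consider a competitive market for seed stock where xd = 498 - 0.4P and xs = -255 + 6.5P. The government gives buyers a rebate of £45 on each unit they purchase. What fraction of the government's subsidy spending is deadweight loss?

DWL / government spending = 39/2168

Pre-subsidy: 498 - 0.4P = -255 + 6.5P gives P* = 2510/23, x* = 10450/23.
With the rebate, buyers effectively pay Pb = Ps − 45, where Ps is the price sellers receive.
Demand in terms of Ps becomes xd = 498 − 0.4(Ps − 45) = 516 - 0.4Ps. Setting this equal to supply: 516 - 0.4Ps = -255 + 6.5Ps, so Ps = 2570/23.
Buyers pay Pb = 2570/23 − 45 = 1535/23; x' = -255 + 6.5·(2570/23) = 10840/23.
ΔCS = ½(10450/23 + 10840/23)(2510/23 − 1535/23) = 10378875/529; ΔPS = ½(10450/23 + 10840/23)(2570/23 − 2510/23) = 638700/529.
Government spending = 45 × 10840/23 = 487800/23.
DWL = ½ × 45 × (10840/23 − 10450/23) = 8775/23; fraction = (8775/23) / (487800/23) = 39/2168.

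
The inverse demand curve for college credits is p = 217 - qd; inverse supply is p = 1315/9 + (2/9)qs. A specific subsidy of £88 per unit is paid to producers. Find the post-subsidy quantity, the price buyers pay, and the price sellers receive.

Pre-subsidy: 217 - q = 1315/9 + (2/9)q gives q* = 58 and p* = 159.
With the subsidy, sellers receive ps = pb + 88 for each unit, where pb is the price buyers pay.
On the curves, pb = 217 - q and ps = 1315/9 + (2/9)q; the wedge ps − pb = 88 gives 1315/9 + (2/9)q − (217 - q) = 88, so q' = 130.
Then pb = 217 − 1·130 = 87 and ps = 1315/9 + (2/9)·130 = 175.

q' = 130; buyers pay £87; sellers receive £175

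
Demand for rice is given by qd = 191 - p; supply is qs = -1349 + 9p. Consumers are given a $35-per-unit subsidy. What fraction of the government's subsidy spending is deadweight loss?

DWL / government spending = 63/274

Pre-subsidy: 191 - p = -1349 + 9p gives p* = 154, q* = 37.
With the rebate, buyers effectively pay pb = ps − 35, where ps is the price sellers receive.
Demand in terms of ps becomes qd = 191 − 1(ps − 35) = 226 - ps. Setting this equal to supply: 226 - ps = -1349 + 9ps, so ps = 157.5.
Buyers pay pb = 157.5 − 35 = 122.5; q' = -1349 + 9·157.5 = 68.5.
ΔCS = ½(37 + 68.5)(154 − 122.5) = 1661.625; ΔPS = ½(37 + 68.5)(157.5 − 154) = 184.625.
Government spending = 35 × 68.5 = 2397.5.
DWL = ½ × 35 × (68.5 − 37) = 551.25; fraction = 551.25 / 2397.5 = 63/274.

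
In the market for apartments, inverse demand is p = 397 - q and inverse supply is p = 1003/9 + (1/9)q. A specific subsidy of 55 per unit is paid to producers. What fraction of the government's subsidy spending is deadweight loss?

DWL / government spending = 99/1226

Pre-subsidy: 397 - q = 1003/9 + (1/9)q gives q* = 257 and p* = 140.
With the subsidy, sellers receive ps = pb + 55 for each unit, where pb is the price buyers pay.
On the curves, pb = 397 - q and ps = 1003/9 + (1/9)q; the wedge ps − pb = 55 gives 1003/9 + (1/9)q − (397 - q) = 55, so q' = 306.5.
Then pb = 397 − 1·306.5 = 90.5 and ps = 1003/9 + (1/9)·306.5 = 145.5.
ΔCS = ½(257 + 306.5)(140 − 90.5) = 13946.625; ΔPS = ½(257 + 306.5)(145.5 − 140) = 1549.625.
Government spending = 55 × 306.5 = 16857.5.
DWL = ½ × 55 × (306.5 − 257) = 1361.25; fraction = 1361.25 / 16857.5 = 99/1226.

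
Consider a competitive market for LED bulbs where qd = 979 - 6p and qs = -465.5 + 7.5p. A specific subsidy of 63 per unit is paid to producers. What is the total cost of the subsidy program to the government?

Government cost = 34461

Pre-subsidy: 979 - 6p = -465.5 + 7.5p gives p* = 107, q* = 337.
With the subsidy, sellers receive ps = pb + 63 for each unit, where pb is the price buyers pay.
Supply in terms of pb becomes qs = -465.5 + 7.5(pb + 63) = 7 + 7.5pb. Setting this equal to demand: 979 - 6pb = 7 + 7.5pb, so pb = 72.
Sellers receive ps = 72 + 63 = 135; q' = 979 − 6·72 = 547.
Government outlay = subsidy × quantity = 63 × 547 = 34461.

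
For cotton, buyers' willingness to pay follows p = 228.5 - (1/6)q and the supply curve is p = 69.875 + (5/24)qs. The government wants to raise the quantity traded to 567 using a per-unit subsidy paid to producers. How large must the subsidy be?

Required subsidy s = 54 per unit

At q = 567, from the demand curve buyers pay pb = 228.5 − (1/6)·567 = 134; from the supply curve sellers need ps = 69.875 + (5/24)·567 = 188.
The subsidy must fill the gap: s = ps − pb = 188 − 134 = 54.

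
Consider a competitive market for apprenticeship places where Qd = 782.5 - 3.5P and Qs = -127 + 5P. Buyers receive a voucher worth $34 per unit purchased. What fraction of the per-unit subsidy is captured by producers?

Pre-subsidy: 782.5 - 3.5P = -127 + 5P gives P* = 107, Q* = 408.
With the rebate, buyers effectively pay Pb = Ps − 34, where Ps is the price sellers receive.
Demand in terms of Ps becomes Qd = 782.5 − 3.5(Ps − 34) = 901.5 - 3.5Ps. Setting this equal to supply: 901.5 - 3.5Ps = -127 + 5Ps, so Ps = 121.
Buyers pay Pb = 121 − 34 = 87; Q' = -127 + 5·121 = 478.
Buyers' price falls by P* − Pb = 107 − 87 = 20; sellers' price rises by Ps − P* = 121 − 107 = 14.
So producers capture 14/34 = 7/17 of each unit of subsidy.

Producer share = 7/17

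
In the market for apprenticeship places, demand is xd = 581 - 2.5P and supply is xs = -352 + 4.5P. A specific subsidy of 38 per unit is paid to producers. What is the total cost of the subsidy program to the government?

Government cost = 82156/7

Pre-subsidy: 581 - 2.5P = -352 + 4.5P gives P* = 933/7, x* = 3469/14.
With the subsidy, sellers receive Ps = Pb + 38 for each unit, where Pb is the price buyers pay.
Supply in terms of Pb becomes xs = -352 + 4.5(Pb + 38) = -181 + 4.5Pb. Setting this equal to demand: 581 - 2.5Pb = -181 + 4.5Pb, so Pb = 762/7.
Sellers receive Ps = 762/7 + 38 = 1028/7; x' = 581 − 2.5·(762/7) = 2162/7.
Government outlay = subsidy × quantity = 38 × 2162/7 = 82156/7.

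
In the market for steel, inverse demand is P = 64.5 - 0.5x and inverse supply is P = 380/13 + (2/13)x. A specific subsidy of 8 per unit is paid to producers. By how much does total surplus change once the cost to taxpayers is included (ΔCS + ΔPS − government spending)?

Net change in total surplus = -832/17

Pre-subsidy: 64.5 - 0.5x = 380/13 + (2/13)x gives x* = 917/17 and P* = 638/17.
With the subsidy, sellers receive Ps = Pb + 8 for each unit, where Pb is the price buyers pay.
On the curves, Pb = 64.5 - 0.5x and Ps = 380/13 + (2/13)x; the wedge Ps − Pb = 8 gives 380/13 + (2/13)x − (64.5 - 0.5x) = 8, so x' = 1125/17.
Then Pb = 64.5 − 0.5·(1125/17) = 534/17 and Ps = 380/13 + (2/13)·(1125/17) = 670/17.
ΔCS = ½(917/17 + 1125/17)(638/17 − 534/17) = 106184/289; ΔPS = ½(917/17 + 1125/17)(670/17 − 638/17) = 32672/289.
Government spending = 8 × 1125/17 = 9000/17.
Net change = 106184/289 + 32672/289 − 9000/17 = -832/17. The loss equals the DWL triangle ½·8·208/17.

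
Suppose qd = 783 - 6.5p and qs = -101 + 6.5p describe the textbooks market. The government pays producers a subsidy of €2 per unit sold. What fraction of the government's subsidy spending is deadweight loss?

DWL / government spending = 13/1390

Pre-subsidy: 783 - 6.5p = -101 + 6.5p gives p* = 68, q* = 341.
With the subsidy, sellers receive ps = pb + 2 for each unit, where pb is the price buyers pay.
Supply in terms of pb becomes qs = -101 + 6.5(pb + 2) = -88 + 6.5pb. Setting this equal to demand: 783 - 6.5pb = -88 + 6.5pb, so pb = 67.
Sellers receive ps = 67 + 2 = 69; q' = 783 − 6.5·67 = 347.5.
ΔCS = ½(341 + 347.5)(68 − 67) = 344.25; ΔPS = ½(341 + 347.5)(69 − 68) = 344.25.
Government spending = 2 × 347.5 = 695.
DWL = ½ × 2 × (347.5 − 341) = 6.5; fraction = 6.5 / 695 = 13/1390.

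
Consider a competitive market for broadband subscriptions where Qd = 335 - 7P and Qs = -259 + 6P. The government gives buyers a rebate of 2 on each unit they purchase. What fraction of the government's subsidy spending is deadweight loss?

DWL / government spending = 42/281

Pre-subsidy: 335 - 7P = -259 + 6P gives P* = 594/13, Q* = 197/13.
With the rebate, buyers effectively pay Pb = Ps − 2, where Ps is the price sellers receive.
Demand in terms of Ps becomes Qd = 335 − 7(Ps − 2) = 349 - 7Ps. Setting this equal to supply: 349 - 7Ps = -259 + 6Ps, so Ps = 608/13.
Buyers pay Pb = 608/13 − 2 = 582/13; Q' = -259 + 6·(608/13) = 281/13.
ΔCS = ½(197/13 + 281/13)(594/13 − 582/13) = 2868/169; ΔPS = ½(197/13 + 281/13)(608/13 − 594/13) = 3346/169.
Government spending = 2 × 281/13 = 562/13.
DWL = ½ × 2 × (281/13 − 197/13) = 84/13; fraction = (84/13) / (562/13) = 42/281.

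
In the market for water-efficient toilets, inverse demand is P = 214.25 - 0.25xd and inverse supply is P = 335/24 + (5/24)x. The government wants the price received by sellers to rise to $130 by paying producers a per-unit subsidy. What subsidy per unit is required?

At a seller price of 130, quantity supplied is -67 + 4.8·130 = 557.
Buyers absorb 557 only when they pay Pb = 214.25 − 0.25·557 = 75.
s = Ps − Pb = 130 − 75 = 55.

Required subsidy s = $55 per unit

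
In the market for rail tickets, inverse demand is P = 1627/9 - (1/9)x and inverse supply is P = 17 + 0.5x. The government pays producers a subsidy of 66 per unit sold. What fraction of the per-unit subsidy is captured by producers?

Pre-subsidy: 1627/9 - (1/9)x = 17 + 0.5x gives x* = 268 and P* = 151.
With the subsidy, sellers receive Ps = Pb + 66 for each unit, where Pb is the price buyers pay.
On the curves, Pb = 1627/9 - (1/9)x and Ps = 17 + 0.5x; the wedge Ps − Pb = 66 gives 17 + 0.5x − (1627/9 - (1/9)x) = 66, so x' = 376.
Then Pb = 1627/9 − (1/9)·376 = 139 and Ps = 17 + 0.5·376 = 205.
Buyers' price falls by P* − Pb = 151 − 139 = 12; sellers' price rises by Ps − P* = 205 − 151 = 54.
So producers capture 54/66 = 9/11 of each unit of subsidy.

Producer share = 9/11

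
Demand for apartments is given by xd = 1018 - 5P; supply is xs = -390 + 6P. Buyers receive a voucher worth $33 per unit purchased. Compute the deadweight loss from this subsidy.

Deadweight loss = $1485

Pre-subsidy: 1018 - 5P = -390 + 6P gives P* = 128, x* = 378.
With the rebate, buyers effectively pay Pb = Ps − 33, where Ps is the price sellers receive.
Demand in terms of Ps becomes xd = 1018 − 5(Ps − 33) = 1183 - 5Ps. Setting this equal to supply: 1183 - 5Ps = -390 + 6Ps, so Ps = 143.
Buyers pay Pb = 143 − 33 = 110; x' = -390 + 6·143 = 468.
The subsidy expands output by 468 − 378 = 90 past the efficient level; on those units the gap between marginal cost and willingness to pay runs from 0 up to 33.
DWL = ½ × 33 × 90 = 1485.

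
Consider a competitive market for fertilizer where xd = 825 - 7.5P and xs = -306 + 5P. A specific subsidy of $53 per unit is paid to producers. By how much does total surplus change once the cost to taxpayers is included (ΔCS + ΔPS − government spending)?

Net change in total surplus = -$4213.5

Pre-subsidy: 825 - 7.5P = -306 + 5P gives P* = 90.48, x* = 146.4.
With the subsidy, sellers receive Ps = Pb + 53 for each unit, where Pb is the price buyers pay.
Supply in terms of Pb becomes xs = -306 + 5(Pb + 53) = -41 + 5Pb. Setting this equal to demand: 825 - 7.5Pb = -41 + 5Pb, so Pb = 69.28.
Sellers receive Ps = 69.28 + 53 = 122.28; x' = 825 − 7.5·69.28 = 305.4.
ΔCS = ½(146.4 + 305.4)(90.48 − 69.28) = 4789.08; ΔPS = ½(146.4 + 305.4)(122.28 − 90.48) = 7183.62.
Government spending = 53 × 305.4 = 16186.2.
Net change = 4789.08 + 7183.62 − 16186.2 = -4213.5. The loss equals the DWL triangle ½·53·159.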